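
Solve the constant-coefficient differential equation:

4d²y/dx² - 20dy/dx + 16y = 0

Characteristic equation: 4r² - 20r + 16 = 0
Divide by 4: r² - 5r + 4 = 0
Roots: r = 4, 1 (distinct real)
General solution: y = C₁e^(4x) + C₂e^x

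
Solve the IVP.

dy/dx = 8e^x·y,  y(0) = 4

General solution: y = Ce^(8e^x)
Applying IC y(0) = 4:
Particular solution: y = 4e^(8(e^x - 1))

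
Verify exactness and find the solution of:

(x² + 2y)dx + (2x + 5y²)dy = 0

Verify exactness: ∂M/∂y = ∂N/∂x ✓
Find F(x,y) such that ∂F/∂x = M, ∂F/∂y = N
Solution: x³/3 + 2xy + 5y³/3 = C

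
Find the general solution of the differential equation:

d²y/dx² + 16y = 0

Characteristic equation: r² + 16 = 0
Roots: r = ±4i (complex conjugates)
General solution: y = C₁cos(4x) + C₂sin(4x)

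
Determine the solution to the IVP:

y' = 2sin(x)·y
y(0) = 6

General solution: y = Ce^(-2cos(x))
Applying IC y(0) = 6:
Particular solution: y = 6e^(2(1-cos(x)))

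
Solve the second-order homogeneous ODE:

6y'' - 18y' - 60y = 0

Characteristic equation: 6r² - 18r - 60 = 0
Divide by 6: r² - 3r - 10 = 0
Roots: r = 5, -2 (distinct real)
General solution: y = C₁e^(5x) + C₂e^(-2x)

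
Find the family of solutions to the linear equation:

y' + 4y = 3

Using integrating factor method:

General solution: y = 3/4 + Ce^(-4x)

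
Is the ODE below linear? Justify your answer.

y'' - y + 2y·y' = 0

No. Nonlinear (product y·y')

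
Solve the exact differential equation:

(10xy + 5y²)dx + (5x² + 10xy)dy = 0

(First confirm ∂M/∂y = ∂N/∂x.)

Verify exactness: ∂M/∂y = ∂N/∂x ✓
Find F(x,y) such that ∂F/∂x = M, ∂F/∂y = N
Solution: 5x²y + 5xy² = C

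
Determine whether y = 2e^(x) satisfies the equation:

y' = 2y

Verification:
y = 2e^(x)
y' = 2e^(x)
But 2y = 4e^(x)
y' ≠ 2y — the derivative does not match

No, it is not a solution.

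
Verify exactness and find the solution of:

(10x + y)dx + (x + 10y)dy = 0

Verify exactness: ∂M/∂y = ∂N/∂x ✓
Find F(x,y) such that ∂F/∂x = M, ∂F/∂y = N
Solution: 5x² + xy + 5y² = C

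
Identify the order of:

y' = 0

The order is 1 (highest derivative is of order 1).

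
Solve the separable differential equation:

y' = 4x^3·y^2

Separating variables and integrating:
-1/y = x^4 + C

General solution: y^-1 = -x^4 + C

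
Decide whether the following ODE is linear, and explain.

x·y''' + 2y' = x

Linear (y and its derivatives appear to the first power only, no products of y terms)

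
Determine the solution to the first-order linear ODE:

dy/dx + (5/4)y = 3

Using integrating factor method:

General solution: y = 12/5 + Ce^(-5x/4)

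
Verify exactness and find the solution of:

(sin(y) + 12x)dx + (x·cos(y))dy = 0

Verify exactness: ∂M/∂y = ∂N/∂x ✓
Find F(x,y) such that ∂F/∂x = M, ∂F/∂y = N
Solution: x·sin(y) + 6x² = C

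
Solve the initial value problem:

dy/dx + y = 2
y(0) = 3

General solution: y = 2 + Ce^(-x)
Applying y(0) = 3: C = 3 - 2 = 1
Particular solution: y = 2 + e^(-x)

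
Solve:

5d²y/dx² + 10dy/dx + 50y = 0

Characteristic equation: 5r² + 10r + 50 = 0
Divide by 5: r² + 2r + 10 = 0
Roots: r = -1 ± 3i (complex conjugates)
General solution: y = e^(-x)(C₁cos(3x) + C₂sin(3x))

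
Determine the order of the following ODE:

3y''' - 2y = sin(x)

The order is 3 (highest derivative is of order 3).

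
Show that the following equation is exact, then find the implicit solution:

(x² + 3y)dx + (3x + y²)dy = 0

Verify exactness: ∂M/∂y = ∂N/∂x ✓
Find F(x,y) such that ∂F/∂x = M, ∂F/∂y = N
Solution: x³/3 + 3xy + y³/3 = C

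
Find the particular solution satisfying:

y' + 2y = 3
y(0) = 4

General solution: y = 3/2 + Ce^(-2x)
Applying y(0) = 4: C = 4 - 3/2 = 5/2
Particular solution: y = 3/2 + (5/2)e^(-2x)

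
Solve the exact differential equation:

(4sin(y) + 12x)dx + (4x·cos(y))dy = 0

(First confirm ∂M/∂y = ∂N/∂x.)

Verify exactness: ∂M/∂y = ∂N/∂x ✓
Find F(x,y) such that ∂F/∂x = M, ∂F/∂y = N
Solution: 4x·sin(y) + 6x² = C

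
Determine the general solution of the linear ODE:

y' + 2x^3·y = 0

Using integrating factor method:

General solution: y = Ce^(-x^4/2)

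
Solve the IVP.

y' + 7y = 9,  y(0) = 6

General solution: y = 9/7 + Ce^(-7x)
Applying y(0) = 6: C = 6 - 9/7 = 33/7
Particular solution: y = 9/7 + (33/7)e^(-7x)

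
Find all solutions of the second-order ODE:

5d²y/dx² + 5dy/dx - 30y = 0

Characteristic equation: 5r² + 5r - 30 = 0
Divide by 5: r² + r - 6 = 0
Roots: r = 2, -3 (distinct real)
General solution: y = C₁e^(2x) + C₂e^(-3x)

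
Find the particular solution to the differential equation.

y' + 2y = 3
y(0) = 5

General solution: y = 3/2 + Ce^(-2x)
Applying y(0) = 5: C = 5 - 3/2 = 7/2
Particular solution: y = 3/2 + (7/2)e^(-2x)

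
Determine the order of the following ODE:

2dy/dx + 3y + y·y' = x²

The order is 1 (highest derivative is of order 1).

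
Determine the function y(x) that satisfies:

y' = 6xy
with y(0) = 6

General solution: y = Ce^(3x²)
Applying IC y(0) = 6:
Particular solution: y = 6e^(3x²)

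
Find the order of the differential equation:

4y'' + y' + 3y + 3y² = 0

The order is 2 (highest derivative is of order 2).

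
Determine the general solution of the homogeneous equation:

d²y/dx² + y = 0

Characteristic equation: r² + 1 = 0
Roots: r = ±i (complex conjugates)
General solution: y = C₁cos(x) + C₂sin(x)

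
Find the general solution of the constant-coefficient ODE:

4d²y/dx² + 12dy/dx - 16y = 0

Characteristic equation: 4r² + 12r - 16 = 0
Divide by 4: r² + 3r - 4 = 0
Roots: r = 1, -4 (distinct real)
General solution: y = C₁e^x + C₂e^(-4x)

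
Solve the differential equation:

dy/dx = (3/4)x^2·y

Separating variables and integrating:
ln|y| = x^3/4 + C

General solution: y = Ce^(x^3/4)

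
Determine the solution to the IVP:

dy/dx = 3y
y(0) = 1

General solution: y = Ce^(3x)
Applying IC y(0) = 1:
Particular solution: y = e^(3x)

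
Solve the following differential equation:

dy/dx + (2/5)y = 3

Using integrating factor method:

General solution: y = 15/2 + Ce^(-2x/5)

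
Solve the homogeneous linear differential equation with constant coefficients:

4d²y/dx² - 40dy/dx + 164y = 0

Characteristic equation: 4r² - 40r + 164 = 0
Divide by 4: r² - 10r + 41 = 0
Roots: r = 5 ± 4i (complex conjugates)
General solution: y = e^(5x)(C₁cos(4x) + C₂sin(4x))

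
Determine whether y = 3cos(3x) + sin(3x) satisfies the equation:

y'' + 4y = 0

Verification:
y'' = -27cos(3x) - 9sin(3x)
y'' + 4y ≠ 0 (frequency mismatch: got 9 instead of 4)

No, it is not a solution.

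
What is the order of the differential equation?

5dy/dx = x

The order is 1 (highest derivative is of order 1).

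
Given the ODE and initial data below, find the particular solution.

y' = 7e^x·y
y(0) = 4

General solution: y = Ce^(7e^x)
Applying IC y(0) = 4:
Particular solution: y = 4e^(7(e^x - 1))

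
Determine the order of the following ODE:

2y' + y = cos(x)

The order is 1 (highest derivative is of order 1).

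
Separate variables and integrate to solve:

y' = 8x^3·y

Separating variables and integrating:
ln|y| = 2x^4 + C

General solution: y = Ce^(2x^4)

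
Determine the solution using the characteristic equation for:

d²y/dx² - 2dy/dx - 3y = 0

Characteristic equation: r² - 2r - 3 = 0
Roots: r = 3, -1 (distinct real)
General solution: y = C₁e^(3x) + C₂e^(-x)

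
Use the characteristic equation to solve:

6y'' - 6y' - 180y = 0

Characteristic equation: 6r² - 6r - 180 = 0
Divide by 6: r² - r - 30 = 0
Roots: r = 6, -5 (distinct real)
General solution: y = C₁e^(6x) + C₂e^(-5x)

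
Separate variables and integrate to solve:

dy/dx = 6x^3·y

Separating variables and integrating:
ln|y| = 3x^4/2 + C

General solution: y = Ce^(3x^4/2)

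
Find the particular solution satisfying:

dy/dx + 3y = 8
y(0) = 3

General solution: y = 8/3 + Ce^(-3x)
Applying y(0) = 3: C = 3 - 8/3 = 1/3
Particular solution: y = 8/3 + (1/3)e^(-3x)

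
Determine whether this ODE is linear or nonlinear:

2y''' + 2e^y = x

Nonlinear (e^y is nonlinear in y)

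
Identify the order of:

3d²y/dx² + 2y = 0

The order is 2 (highest derivative is of order 2).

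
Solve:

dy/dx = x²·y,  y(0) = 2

General solution: y = Ce^(x³/3)
Applying IC y(0) = 2:
Particular solution: y = 2e^(x³/3)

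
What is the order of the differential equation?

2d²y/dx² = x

The order is 2 (highest derivative is of order 2).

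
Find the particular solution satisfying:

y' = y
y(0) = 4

General solution: y = Ce^x
Applying IC y(0) = 4:
Particular solution: y = 4e^x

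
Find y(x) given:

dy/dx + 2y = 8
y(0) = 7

General solution: y = 4 + Ce^(-2x)
Applying y(0) = 7: C = 7 - 4 = 3
Particular solution: y = 4 + 3e^(-2x)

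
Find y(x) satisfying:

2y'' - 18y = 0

Characteristic equation: 2r² - 18 = 0
Divide by 2: r² - 9 = 0
Roots: r = 3, -3 (distinct real)
General solution: y = C₁e^(3x) + C₂e^(-3x)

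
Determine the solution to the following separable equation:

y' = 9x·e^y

Separating variables and integrating:
-e^(-y) = 9x²/2 + C

General solution: y = -ln(C - 9x²/2)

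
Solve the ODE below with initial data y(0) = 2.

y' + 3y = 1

General solution: y = 1/3 + Ce^(-3x)
Applying y(0) = 2: C = 2 - 1/3 = 5/3
Particular solution: y = 1/3 + (5/3)e^(-3x)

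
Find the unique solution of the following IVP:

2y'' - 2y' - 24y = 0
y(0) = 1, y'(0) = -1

General solution: y = C₁e^(4x) + C₂e^(-3x)
Applying ICs: C₁ = 2/7, C₂ = 5/7
Particular solution: y = (2/7)e^(4x) + (5/7)e^(-3x)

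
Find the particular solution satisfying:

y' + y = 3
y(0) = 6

General solution: y = 3 + Ce^(-x)
Applying y(0) = 6: C = 6 - 3 = 3
Particular solution: y = 3 + 3e^(-x)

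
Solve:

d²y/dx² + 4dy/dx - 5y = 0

Characteristic equation: r² + 4r - 5 = 0
Roots: r = 1, -5 (distinct real)
General solution: y = C₁e^x + C₂e^(-5x)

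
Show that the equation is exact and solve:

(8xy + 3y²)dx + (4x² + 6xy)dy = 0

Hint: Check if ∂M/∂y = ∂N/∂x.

Verify exactness: ∂M/∂y = ∂N/∂x ✓
Find F(x,y) such that ∂F/∂x = M, ∂F/∂y = N
Solution: 4x²y + 3xy² = C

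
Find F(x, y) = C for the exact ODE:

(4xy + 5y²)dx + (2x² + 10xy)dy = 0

Verify exactness: ∂M/∂y = ∂N/∂x ✓
Find F(x,y) such that ∂F/∂x = M, ∂F/∂y = N
Solution: 2x²y + 5xy² = C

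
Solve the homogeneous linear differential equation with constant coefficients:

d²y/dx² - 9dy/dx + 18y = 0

Characteristic equation: r² - 9r + 18 = 0
Roots: r = 3, 6 (distinct real)
General solution: y = C₁e^(3x) + C₂e^(6x)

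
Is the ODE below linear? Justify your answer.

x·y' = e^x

Yes. Linear (y and its derivatives appear to the first power only, no products of y terms)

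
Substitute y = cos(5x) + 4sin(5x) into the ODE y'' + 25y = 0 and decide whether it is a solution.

Verification:
y'' = -25cos(5x) - 100sin(5x)
y'' + 25y = 0 ✓

Yes, it is a solution.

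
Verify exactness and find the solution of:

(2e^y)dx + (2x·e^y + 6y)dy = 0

Verify exactness: ∂M/∂y = ∂N/∂x ✓
Find F(x,y) such that ∂F/∂x = M, ∂F/∂y = N
Solution: 2x·e^y + 3y² = C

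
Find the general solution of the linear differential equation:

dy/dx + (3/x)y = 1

Using integrating factor method:

General solution: y = (1/4)x + Cx^(-3)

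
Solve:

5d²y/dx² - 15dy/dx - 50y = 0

Characteristic equation: 5r² - 15r - 50 = 0
Divide by 5: r² - 3r - 10 = 0
Roots: r = 5, -2 (distinct real)
General solution: y = C₁e^(5x) + C₂e^(-2x)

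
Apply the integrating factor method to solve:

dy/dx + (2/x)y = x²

Using integrating factor method:

General solution: y = (1/5)x^3 + Cx^(-2)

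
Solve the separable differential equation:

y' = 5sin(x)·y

Separating variables and integrating:
ln|y| = -5cos(x) + C

General solution: y = Ce^(-5cos(x))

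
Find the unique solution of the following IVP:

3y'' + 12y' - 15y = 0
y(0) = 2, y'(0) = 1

General solution: y = C₁e^x + C₂e^(-5x)
Applying ICs: C₁ = 11/6, C₂ = 1/6
Particular solution: y = (11/6)e^x + (1/6)e^(-5x)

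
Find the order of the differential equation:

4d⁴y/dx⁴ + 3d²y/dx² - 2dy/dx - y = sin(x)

The order is 4 (highest derivative is of order 4).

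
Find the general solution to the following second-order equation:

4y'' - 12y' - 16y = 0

Characteristic equation: 4r² - 12r - 16 = 0
Divide by 4: r² - 3r - 4 = 0
Roots: r = 4, -1 (distinct real)
General solution: y = C₁e^(4x) + C₂e^(-x)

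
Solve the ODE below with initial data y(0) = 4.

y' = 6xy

General solution: y = Ce^(3x²)
Applying IC y(0) = 4:
Particular solution: y = 4e^(3x²)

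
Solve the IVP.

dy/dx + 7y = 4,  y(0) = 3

General solution: y = 4/7 + Ce^(-7x)
Applying y(0) = 3: C = 3 - 4/7 = 17/7
Particular solution: y = 4/7 + (17/7)e^(-7x)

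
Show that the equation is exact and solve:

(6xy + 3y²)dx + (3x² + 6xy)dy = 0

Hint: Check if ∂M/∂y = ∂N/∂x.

Verify exactness: ∂M/∂y = ∂N/∂x ✓
Find F(x,y) such that ∂F/∂x = M, ∂F/∂y = N
Solution: 3x²y + 3xy² = C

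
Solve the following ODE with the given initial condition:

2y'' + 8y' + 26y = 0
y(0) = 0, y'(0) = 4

General solution: y = e^(-2x)(C₁cos(3x) + C₂sin(3x))
Complex roots r = -2 ± 3i
Applying ICs: C₁ = 0, C₂ = 4/3
Particular solution: y = e^(-2x)((4/3)sin(3x))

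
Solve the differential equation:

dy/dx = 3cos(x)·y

Separating variables and integrating:
ln|y| = 3sin(x) + C

General solution: y = Ce^(3sin(x))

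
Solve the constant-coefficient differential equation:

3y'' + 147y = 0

Characteristic equation: 3r² + 147 = 0
Divide by 3: r² + 49 = 0
Roots: r = ±7i (complex conjugates)
General solution: y = C₁cos(7x) + C₂sin(7x)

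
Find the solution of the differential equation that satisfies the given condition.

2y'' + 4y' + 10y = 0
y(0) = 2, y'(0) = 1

General solution: y = e^(-x)(C₁cos(2x) + C₂sin(2x))
Complex roots r = -1 ± 2i
Applying ICs: C₁ = 2, C₂ = 3/2
Particular solution: y = e^(-x)(2cos(2x) + (3/2)sin(2x))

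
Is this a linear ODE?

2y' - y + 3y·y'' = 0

No. Nonlinear (y·y'' term)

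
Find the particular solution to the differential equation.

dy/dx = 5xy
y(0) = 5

General solution: y = Ce^(5x²/2)
Applying IC y(0) = 5:
Particular solution: y = 5e^(5x²/2)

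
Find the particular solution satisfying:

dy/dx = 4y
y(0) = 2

General solution: y = Ce^(4x)
Applying IC y(0) = 2:
Particular solution: y = 2e^(4x)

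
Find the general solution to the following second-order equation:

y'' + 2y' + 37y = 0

Characteristic equation: r² + 2r + 37 = 0
Roots: r = -1 ± 6i (complex conjugates)
General solution: y = e^(-x)(C₁cos(6x) + C₂sin(6x))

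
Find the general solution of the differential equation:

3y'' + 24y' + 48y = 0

Characteristic equation: 3r² + 24r + 48 = 0
Divide by 3: r² + 8r + 16 = 0
Factored: (r + 4)² = 0
Repeated root: r = -4
General solution: y = (C₁ + C₂x)e^(-4x)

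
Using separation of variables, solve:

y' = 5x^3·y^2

Separating variables and integrating:
-1/y = 5x^4/4 + C

General solution: y^-1 = (-5/4)x^4 + C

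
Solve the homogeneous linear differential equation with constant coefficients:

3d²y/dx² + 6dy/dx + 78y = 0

Characteristic equation: 3r² + 6r + 78 = 0
Divide by 3: r² + 2r + 26 = 0
Roots: r = -1 ± 5i (complex conjugates)
General solution: y = e^(-x)(C₁cos(5x) + C₂sin(5x))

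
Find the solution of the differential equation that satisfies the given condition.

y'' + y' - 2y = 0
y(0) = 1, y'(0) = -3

General solution: y = C₁e^x + C₂e^(-2x)
Applying ICs: C₁ = -1/3, C₂ = 4/3
Particular solution: y = -(1/3)e^x + (4/3)e^(-2x)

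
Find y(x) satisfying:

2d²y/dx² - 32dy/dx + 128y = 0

Characteristic equation: 2r² - 32r + 128 = 0
Divide by 2: r² - 16r + 64 = 0
Factored: (r - 8)² = 0
Repeated root: r = 8
General solution: y = (C₁ + C₂x)e^(8x)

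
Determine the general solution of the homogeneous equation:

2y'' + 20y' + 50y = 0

Characteristic equation: 2r² + 20r + 50 = 0
Divide by 2: r² + 10r + 25 = 0
Factored: (r + 5)² = 0
Repeated root: r = -5
General solution: y = (C₁ + C₂x)e^(-5x)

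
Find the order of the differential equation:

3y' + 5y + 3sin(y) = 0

The order is 1 (highest derivative is of order 1).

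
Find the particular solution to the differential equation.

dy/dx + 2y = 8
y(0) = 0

General solution: y = 4 + Ce^(-2x)
Applying y(0) = 0: C = 0 - 4 = -4
Particular solution: y = 4 - 4e^(-2x)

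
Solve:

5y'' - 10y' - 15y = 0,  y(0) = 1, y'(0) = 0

General solution: y = C₁e^(3x) + C₂e^(-x)
Applying ICs: C₁ = 1/4, C₂ = 3/4
Particular solution: y = (1/4)e^(3x) + (3/4)e^(-x)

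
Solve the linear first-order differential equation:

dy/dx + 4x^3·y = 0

Using integrating factor method:

General solution: y = Ce^(-x^4)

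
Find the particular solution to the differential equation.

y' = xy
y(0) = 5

General solution: y = Ce^(x²/2)
Applying IC y(0) = 5:
Particular solution: y = 5e^(x²/2)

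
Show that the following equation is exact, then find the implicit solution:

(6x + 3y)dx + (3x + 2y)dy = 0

Verify exactness: ∂M/∂y = ∂N/∂x ✓
Find F(x,y) such that ∂F/∂x = M, ∂F/∂y = N
Solution: 3x² + 3xy + y² = C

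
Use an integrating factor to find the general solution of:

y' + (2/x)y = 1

Using integrating factor method:

General solution: y = (1/3)x + Cx^(-2)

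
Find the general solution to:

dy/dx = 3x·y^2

Separating variables and integrating:
-1/y = 3x^2/2 + C

General solution: y^-1 = (-3/2)x^2 + C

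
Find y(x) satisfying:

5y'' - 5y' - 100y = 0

Characteristic equation: 5r² - 5r - 100 = 0
Divide by 5: r² - r - 20 = 0
Roots: r = 5, -4 (distinct real)
General solution: y = C₁e^(5x) + C₂e^(-4x)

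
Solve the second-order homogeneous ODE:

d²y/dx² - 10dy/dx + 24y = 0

Characteristic equation: r² - 10r + 24 = 0
Roots: r = 6, 4 (distinct real)
General solution: y = C₁e^(6x) + C₂e^(4x)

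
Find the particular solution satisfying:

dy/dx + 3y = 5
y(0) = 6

General solution: y = 5/3 + Ce^(-3x)
Applying y(0) = 6: C = 6 - 5/3 = 13/3
Particular solution: y = 5/3 + (13/3)e^(-3x)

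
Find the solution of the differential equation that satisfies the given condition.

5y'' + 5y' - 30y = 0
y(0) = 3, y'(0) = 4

General solution: y = C₁e^(2x) + C₂e^(-3x)
Applying ICs: C₁ = 13/5, C₂ = 2/5
Particular solution: y = (13/5)e^(2x) + (2/5)e^(-3x)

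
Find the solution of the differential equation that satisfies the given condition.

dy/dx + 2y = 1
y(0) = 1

General solution: y = 1/2 + Ce^(-2x)
Applying y(0) = 1: C = 1 - 1/2 = 1/2
Particular solution: y = 1/2 + (1/2)e^(-2x)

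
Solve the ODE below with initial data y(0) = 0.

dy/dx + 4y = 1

General solution: y = 1/4 + Ce^(-4x)
Applying y(0) = 0: C = 0 - 1/4 = -1/4
Particular solution: y = 1/4 - (1/4)e^(-4x)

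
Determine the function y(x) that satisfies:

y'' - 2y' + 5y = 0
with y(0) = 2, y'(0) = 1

General solution: y = e^x(C₁cos(2x) + C₂sin(2x))
Complex roots r = 1 ± 2i
Applying ICs: C₁ = 2, C₂ = -1/2
Particular solution: y = e^x(2cos(2x) - (1/2)sin(2x))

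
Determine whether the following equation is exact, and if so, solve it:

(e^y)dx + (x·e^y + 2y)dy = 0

Verify exactness: ∂M/∂y = ∂N/∂x ✓
Find F(x,y) such that ∂F/∂x = M, ∂F/∂y = N
Solution: x·e^y + y² = C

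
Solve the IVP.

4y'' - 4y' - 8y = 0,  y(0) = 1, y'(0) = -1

General solution: y = C₁e^(2x) + C₂e^(-x)
Applying ICs: C₁ = 0, C₂ = 1
Particular solution: y = e^(-x)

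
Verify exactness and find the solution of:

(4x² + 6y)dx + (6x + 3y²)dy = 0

Verify exactness: ∂M/∂y = ∂N/∂x ✓
Find F(x,y) such that ∂F/∂x = M, ∂F/∂y = N
Solution: 4x³/3 + 6xy + y³ = C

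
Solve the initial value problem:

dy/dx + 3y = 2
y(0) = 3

General solution: y = 2/3 + Ce^(-3x)
Applying y(0) = 3: C = 3 - 2/3 = 7/3
Particular solution: y = 2/3 + (7/3)e^(-3x)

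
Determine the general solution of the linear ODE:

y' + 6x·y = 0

Using integrating factor method:

General solution: y = Ce^(-3x^2)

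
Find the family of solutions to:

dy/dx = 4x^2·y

Separating variables and integrating:
ln|y| = 4x^3/3 + C

General solution: y = Ce^(4x^3/3)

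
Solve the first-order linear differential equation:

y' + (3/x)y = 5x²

Using integrating factor method:

General solution: y = (5/6)x^3 + Cx^(-3)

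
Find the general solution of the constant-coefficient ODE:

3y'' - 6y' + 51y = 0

Characteristic equation: 3r² - 6r + 51 = 0
Divide by 3: r² - 2r + 17 = 0
Roots: r = 1 ± 4i (complex conjugates)
General solution: y = e^x(C₁cos(4x) + C₂sin(4x))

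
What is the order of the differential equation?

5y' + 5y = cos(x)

The order is 1 (highest derivative is of order 1).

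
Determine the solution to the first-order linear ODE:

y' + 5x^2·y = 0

Using integrating factor method:

General solution: y = Ce^(-5x^3/3)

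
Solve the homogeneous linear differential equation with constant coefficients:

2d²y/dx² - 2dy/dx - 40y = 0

Characteristic equation: 2r² - 2r - 40 = 0
Divide by 2: r² - r - 20 = 0
Roots: r = 5, -4 (distinct real)
General solution: y = C₁e^(5x) + C₂e^(-4x)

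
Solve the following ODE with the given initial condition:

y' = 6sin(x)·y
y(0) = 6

General solution: y = Ce^(-6cos(x))
Applying IC y(0) = 6:
Particular solution: y = 6e^(6(1-cos(x)))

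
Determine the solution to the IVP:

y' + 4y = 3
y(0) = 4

General solution: y = 3/4 + Ce^(-4x)
Applying y(0) = 4: C = 4 - 3/4 = 13/4
Particular solution: y = 3/4 + (13/4)e^(-4x)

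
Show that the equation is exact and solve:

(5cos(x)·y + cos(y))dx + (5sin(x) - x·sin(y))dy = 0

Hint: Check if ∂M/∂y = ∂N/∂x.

Verify exactness: ∂M/∂y = ∂N/∂x ✓
Find F(x,y) such that ∂F/∂x = M, ∂F/∂y = N
Solution: 5sin(x)·y + x·cos(y) = C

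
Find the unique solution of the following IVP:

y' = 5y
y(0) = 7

General solution: y = Ce^(5x)
Applying IC y(0) = 7:
Particular solution: y = 7e^(5x)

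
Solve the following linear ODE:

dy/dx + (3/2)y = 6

Using integrating factor method:

General solution: y = 4 + Ce^(-3x/2)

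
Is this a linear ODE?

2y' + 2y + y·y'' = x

No. Nonlinear (y·y'' term)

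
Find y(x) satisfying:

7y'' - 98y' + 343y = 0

Characteristic equation: 7r² - 98r + 343 = 0
Divide by 7: r² - 14r + 49 = 0
Factored: (r - 7)² = 0
Repeated root: r = 7
General solution: y = (C₁ + C₂x)e^(7x)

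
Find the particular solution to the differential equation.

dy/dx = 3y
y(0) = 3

General solution: y = Ce^(3x)
Applying IC y(0) = 3:
Particular solution: y = 3e^(3x)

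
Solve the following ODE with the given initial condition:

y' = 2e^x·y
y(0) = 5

General solution: y = Ce^(2e^x)
Applying IC y(0) = 5:
Particular solution: y = 5e^(2(e^x - 1))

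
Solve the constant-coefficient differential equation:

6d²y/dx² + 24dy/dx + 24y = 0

Characteristic equation: 6r² + 24r + 24 = 0
Divide by 6: r² + 4r + 4 = 0
Factored: (r + 2)² = 0
Repeated root: r = -2
General solution: y = (C₁ + C₂x)e^(-2x)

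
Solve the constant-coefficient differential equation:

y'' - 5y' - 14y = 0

Characteristic equation: r² - 5r - 14 = 0
Roots: r = 7, -2 (distinct real)
General solution: y = C₁e^(7x) + C₂e^(-2x)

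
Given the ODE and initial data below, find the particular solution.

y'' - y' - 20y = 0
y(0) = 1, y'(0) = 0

General solution: y = C₁e^(5x) + C₂e^(-4x)
Applying ICs: C₁ = 4/9, C₂ = 5/9
Particular solution: y = (4/9)e^(5x) + (5/9)e^(-4x)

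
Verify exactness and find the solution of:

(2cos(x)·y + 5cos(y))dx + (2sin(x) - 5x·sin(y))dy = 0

Verify exactness: ∂M/∂y = ∂N/∂x ✓
Find F(x,y) such that ∂F/∂x = M, ∂F/∂y = N
Solution: 2sin(x)·y + 5x·cos(y) = C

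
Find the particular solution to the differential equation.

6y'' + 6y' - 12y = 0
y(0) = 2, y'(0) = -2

General solution: y = C₁e^x + C₂e^(-2x)
Applying ICs: C₁ = 2/3, C₂ = 4/3
Particular solution: y = (2/3)e^x + (4/3)e^(-2x)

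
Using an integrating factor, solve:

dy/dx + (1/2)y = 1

Using integrating factor method:

General solution: y = 2 + Ce^(-x/2)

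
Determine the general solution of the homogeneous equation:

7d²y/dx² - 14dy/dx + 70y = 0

Characteristic equation: 7r² - 14r + 70 = 0
Divide by 7: r² - 2r + 10 = 0
Roots: r = 1 ± 3i (complex conjugates)
General solution: y = e^x(C₁cos(3x) + C₂sin(3x))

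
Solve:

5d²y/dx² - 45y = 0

Characteristic equation: 5r² - 45 = 0
Divide by 5: r² - 9 = 0
Roots: r = 3, -3 (distinct real)
General solution: y = C₁e^(3x) + C₂e^(-3x)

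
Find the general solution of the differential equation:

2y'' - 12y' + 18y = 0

Characteristic equation: 2r² - 12r + 18 = 0
Divide by 2: r² - 6r + 9 = 0
Factored: (r - 3)² = 0
Repeated root: r = 3
General solution: y = (C₁ + C₂x)e^(3x)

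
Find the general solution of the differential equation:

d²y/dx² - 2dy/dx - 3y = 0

Characteristic equation: r² - 2r - 3 = 0
Roots: r = 3, -1 (distinct real)
General solution: y = C₁e^(3x) + C₂e^(-x)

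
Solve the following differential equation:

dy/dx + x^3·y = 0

Using integrating factor method:

General solution: y = Ce^(-x^4/4)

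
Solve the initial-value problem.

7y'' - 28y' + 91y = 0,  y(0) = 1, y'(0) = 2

General solution: y = e^(2x)(C₁cos(3x) + C₂sin(3x))
Complex roots r = 2 ± 3i
Applying ICs: C₁ = 1, C₂ = 0
Particular solution: y = e^(2x)(cos(3x))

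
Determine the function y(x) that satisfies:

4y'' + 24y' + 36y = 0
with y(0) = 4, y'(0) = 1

General solution: y = (C₁ + C₂x)e^(-3x)
Repeated root r = -3
Applying ICs: C₁ = 4, C₂ = 13
Particular solution: y = (4 + 13x)e^(-3x)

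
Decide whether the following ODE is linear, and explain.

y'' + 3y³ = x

Nonlinear (y³ term)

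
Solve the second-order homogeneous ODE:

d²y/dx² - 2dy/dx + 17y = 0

Characteristic equation: r² - 2r + 17 = 0
Roots: r = 1 ± 4i (complex conjugates)
General solution: y = e^x(C₁cos(4x) + C₂sin(4x))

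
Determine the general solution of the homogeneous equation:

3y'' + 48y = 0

Characteristic equation: 3r² + 48 = 0
Divide by 3: r² + 16 = 0
Roots: r = ±4i (complex conjugates)
General solution: y = C₁cos(4x) + C₂sin(4x)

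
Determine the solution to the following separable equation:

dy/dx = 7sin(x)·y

Separating variables and integrating:
ln|y| = -7cos(x) + C

General solution: y = Ce^(-7cos(x))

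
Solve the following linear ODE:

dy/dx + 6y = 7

Using integrating factor method:

General solution: y = 7/6 + Ce^(-6x)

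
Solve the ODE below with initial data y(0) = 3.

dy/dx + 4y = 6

General solution: y = 3/2 + Ce^(-4x)
Applying y(0) = 3: C = 3 - 3/2 = 3/2
Particular solution: y = 3/2 + (3/2)e^(-4x)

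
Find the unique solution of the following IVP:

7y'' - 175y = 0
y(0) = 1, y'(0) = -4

General solution: y = C₁e^(5x) + C₂e^(-5x)
Applying ICs: C₁ = 1/10, C₂ = 9/10
Particular solution: y = (1/10)e^(5x) + (9/10)e^(-5x)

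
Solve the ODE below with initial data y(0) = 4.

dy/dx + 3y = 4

General solution: y = 4/3 + Ce^(-3x)
Applying y(0) = 4: C = 4 - 4/3 = 8/3
Particular solution: y = 4/3 + (8/3)e^(-3x)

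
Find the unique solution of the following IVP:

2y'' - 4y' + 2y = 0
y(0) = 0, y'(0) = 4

General solution: y = (C₁ + C₂x)e^x
Repeated root r = 1
Applying ICs: C₁ = 0, C₂ = 4
Particular solution: y = 4xe^x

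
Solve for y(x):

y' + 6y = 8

Using integrating factor method:

General solution: y = 4/3 + Ce^(-6x)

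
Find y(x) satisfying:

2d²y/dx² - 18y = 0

Characteristic equation: 2r² - 18 = 0
Divide by 2: r² - 9 = 0
Roots: r = 3, -3 (distinct real)
General solution: y = C₁e^(3x) + C₂e^(-3x)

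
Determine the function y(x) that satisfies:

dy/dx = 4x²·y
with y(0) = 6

General solution: y = Ce^(4x³/3)
Applying IC y(0) = 6:
Particular solution: y = 6e^(4x³/3)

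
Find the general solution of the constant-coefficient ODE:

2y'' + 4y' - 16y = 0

Characteristic equation: 2r² + 4r - 16 = 0
Divide by 2: r² + 2r - 8 = 0
Roots: r = 2, -4 (distinct real)
General solution: y = C₁e^(2x) + C₂e^(-4x)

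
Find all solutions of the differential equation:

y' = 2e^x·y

Separating variables and integrating:
ln|y| = 2e^x + C

General solution: y = Ce^(2e^x)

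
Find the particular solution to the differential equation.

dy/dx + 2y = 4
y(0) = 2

General solution: y = 2 + Ce^(-2x)
Applying y(0) = 2: C = 2 - 2 = 0
Particular solution: y = 2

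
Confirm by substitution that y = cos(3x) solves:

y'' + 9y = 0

Verification:
y'' = -9cos(3x)
y'' + 9y = 0 ✓

Yes, it is a solution.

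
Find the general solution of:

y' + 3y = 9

Using integrating factor method:

General solution: y = 3 + Ce^(-3x)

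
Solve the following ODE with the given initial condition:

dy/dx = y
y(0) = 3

General solution: y = Ce^x
Applying IC y(0) = 3:
Particular solution: y = 3e^x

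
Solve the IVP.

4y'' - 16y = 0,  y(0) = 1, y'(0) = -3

General solution: y = C₁e^(2x) + C₂e^(-2x)
Applying ICs: C₁ = -1/4, C₂ = 5/4
Particular solution: y = -(1/4)e^(2x) + (5/4)e^(-2x)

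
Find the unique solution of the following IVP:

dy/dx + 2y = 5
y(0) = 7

General solution: y = 5/2 + Ce^(-2x)
Applying y(0) = 7: C = 7 - 5/2 = 9/2
Particular solution: y = 5/2 + (9/2)e^(-2x)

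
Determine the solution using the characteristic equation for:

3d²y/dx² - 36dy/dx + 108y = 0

Characteristic equation: 3r² - 36r + 108 = 0
Divide by 3: r² - 12r + 36 = 0
Factored: (r - 6)² = 0
Repeated root: r = 6
General solution: y = (C₁ + C₂x)e^(6x)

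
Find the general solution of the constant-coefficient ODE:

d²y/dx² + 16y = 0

Characteristic equation: r² + 16 = 0
Roots: r = ±4i (complex conjugates)
General solution: y = C₁cos(4x) + C₂sin(4x)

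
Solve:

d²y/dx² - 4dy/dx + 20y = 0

Characteristic equation: r² - 4r + 20 = 0
Roots: r = 2 ± 4i (complex conjugates)
General solution: y = e^(2x)(C₁cos(4x) + C₂sin(4x))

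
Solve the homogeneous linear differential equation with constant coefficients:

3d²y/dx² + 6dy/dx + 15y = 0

Characteristic equation: 3r² + 6r + 15 = 0
Divide by 3: r² + 2r + 5 = 0
Roots: r = -1 ± 2i (complex conjugates)
General solution: y = e^(-x)(C₁cos(2x) + C₂sin(2x))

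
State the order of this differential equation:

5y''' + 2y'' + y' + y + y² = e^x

The order is 3 (highest derivative is of order 3).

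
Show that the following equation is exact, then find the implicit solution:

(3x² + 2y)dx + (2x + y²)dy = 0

Verify exactness: ∂M/∂y = ∂N/∂x ✓
Find F(x,y) such that ∂F/∂x = M, ∂F/∂y = N
Solution: x³ + 2xy + y³/3 = C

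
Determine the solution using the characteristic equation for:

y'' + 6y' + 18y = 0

Characteristic equation: r² + 6r + 18 = 0
Roots: r = -3 ± 3i (complex conjugates)
General solution: y = e^(-3x)(C₁cos(3x) + C₂sin(3x))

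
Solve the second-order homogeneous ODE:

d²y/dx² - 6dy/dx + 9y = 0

Characteristic equation: r² - 6r + 9 = 0
Factored: (r - 3)² = 0
Repeated root: r = 3
General solution: y = (C₁ + C₂x)e^(3x)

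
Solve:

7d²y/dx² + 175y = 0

Characteristic equation: 7r² + 175 = 0
Divide by 7: r² + 25 = 0
Roots: r = ±5i (complex conjugates)
General solution: y = C₁cos(5x) + C₂sin(5x)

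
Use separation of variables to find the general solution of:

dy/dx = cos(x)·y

Separating variables and integrating:
ln|y| = sin(x) + C

General solution: y = Ce^(sin(x))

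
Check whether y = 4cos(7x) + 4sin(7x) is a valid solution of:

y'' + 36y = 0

Verification:
y'' = -196cos(7x) - 196sin(7x)
y'' + 36y ≠ 0 (frequency mismatch: got 49 instead of 36)

No, it is not a solution.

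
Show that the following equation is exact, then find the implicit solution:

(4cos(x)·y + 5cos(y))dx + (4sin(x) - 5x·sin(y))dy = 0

Verify exactness: ∂M/∂y = ∂N/∂x ✓
Find F(x,y) such that ∂F/∂x = M, ∂F/∂y = N
Solution: 4sin(x)·y + 5x·cos(y) = C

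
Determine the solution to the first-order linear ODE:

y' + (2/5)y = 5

Using integrating factor method:

General solution: y = 25/2 + Ce^(-2x/5)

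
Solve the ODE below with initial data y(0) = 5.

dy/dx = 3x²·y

General solution: y = Ce^(x³)
Applying IC y(0) = 5:
Particular solution: y = 5e^(x³)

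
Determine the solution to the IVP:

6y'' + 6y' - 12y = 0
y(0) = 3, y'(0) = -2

General solution: y = C₁e^x + C₂e^(-2x)
Applying ICs: C₁ = 4/3, C₂ = 5/3
Particular solution: y = (4/3)e^x + (5/3)e^(-2x)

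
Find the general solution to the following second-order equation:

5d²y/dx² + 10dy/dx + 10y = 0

Characteristic equation: 5r² + 10r + 10 = 0
Divide by 5: r² + 2r + 2 = 0
Roots: r = -1 ± i (complex conjugates)
General solution: y = e^(-x)(C₁cos(x) + C₂sin(x))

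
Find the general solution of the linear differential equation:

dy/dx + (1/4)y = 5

Using integrating factor method:

General solution: y = 20 + Ce^(-x/4)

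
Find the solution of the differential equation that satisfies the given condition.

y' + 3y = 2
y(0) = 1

General solution: y = 2/3 + Ce^(-3x)
Applying y(0) = 1: C = 1 - 2/3 = 1/3
Particular solution: y = 2/3 + (1/3)e^(-3x)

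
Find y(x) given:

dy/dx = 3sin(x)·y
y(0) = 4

General solution: y = Ce^(-3cos(x))
Applying IC y(0) = 4:
Particular solution: y = 4e^(3(1-cos(x)))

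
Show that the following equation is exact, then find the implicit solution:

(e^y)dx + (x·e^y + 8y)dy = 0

Verify exactness: ∂M/∂y = ∂N/∂x ✓
Find F(x,y) such that ∂F/∂x = M, ∂F/∂y = N
Solution: x·e^y + 4y² = C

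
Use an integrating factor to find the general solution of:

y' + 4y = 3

Using integrating factor method:

General solution: y = 3/4 + Ce^(-4x)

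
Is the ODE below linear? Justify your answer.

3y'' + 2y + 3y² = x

No. Nonlinear (y² term)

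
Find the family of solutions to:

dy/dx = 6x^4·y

Separating variables and integrating:
ln|y| = 6x^5/5 + C

General solution: y = Ce^(6x^5/5)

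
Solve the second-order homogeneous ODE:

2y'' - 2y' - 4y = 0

Characteristic equation: 2r² - 2r - 4 = 0
Divide by 2: r² - r - 2 = 0
Roots: r = 2, -1 (distinct real)
General solution: y = C₁e^(2x) + C₂e^(-x)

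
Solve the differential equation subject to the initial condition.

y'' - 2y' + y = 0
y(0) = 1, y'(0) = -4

General solution: y = (C₁ + C₂x)e^x
Repeated root r = 1
Applying ICs: C₁ = 1, C₂ = -5
Particular solution: y = (1 - 5x)e^x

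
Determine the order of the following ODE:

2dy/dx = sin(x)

The order is 1 (highest derivative is of order 1).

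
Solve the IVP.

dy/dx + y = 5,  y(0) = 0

General solution: y = 5 + Ce^(-x)
Applying y(0) = 0: C = 0 - 5 = -5
Particular solution: y = 5 - 5e^(-x)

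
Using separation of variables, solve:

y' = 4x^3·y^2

Separating variables and integrating:
-1/y = x^4 + C

General solution: y^-1 = -x^4 + C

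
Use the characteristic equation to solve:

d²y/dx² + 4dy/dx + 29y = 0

Characteristic equation: r² + 4r + 29 = 0
Roots: r = -2 ± 5i (complex conjugates)
General solution: y = e^(-2x)(C₁cos(5x) + C₂sin(5x))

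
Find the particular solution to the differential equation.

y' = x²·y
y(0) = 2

General solution: y = Ce^(x³/3)
Applying IC y(0) = 2:
Particular solution: y = 2e^(x³/3)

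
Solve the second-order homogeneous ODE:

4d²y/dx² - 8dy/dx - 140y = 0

Characteristic equation: 4r² - 8r - 140 = 0
Divide by 4: r² - 2r - 35 = 0
Roots: r = 7, -5 (distinct real)
General solution: y = C₁e^(7x) + C₂e^(-5x)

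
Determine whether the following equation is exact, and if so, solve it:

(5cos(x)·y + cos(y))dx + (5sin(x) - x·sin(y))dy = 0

Verify exactness: ∂M/∂y = ∂N/∂x ✓
Find F(x,y) such that ∂F/∂x = M, ∂F/∂y = N
Solution: 5sin(x)·y + x·cos(y) = C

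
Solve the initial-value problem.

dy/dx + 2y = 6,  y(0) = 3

General solution: y = 3 + Ce^(-2x)
Applying y(0) = 3: C = 3 - 3 = 0
Particular solution: y = 3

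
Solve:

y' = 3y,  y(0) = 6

General solution: y = Ce^(3x)
Applying IC y(0) = 6:
Particular solution: y = 6e^(3x)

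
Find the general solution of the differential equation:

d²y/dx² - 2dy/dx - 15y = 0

Characteristic equation: r² - 2r - 15 = 0
Roots: r = 5, -3 (distinct real)
General solution: y = C₁e^(5x) + C₂e^(-3x)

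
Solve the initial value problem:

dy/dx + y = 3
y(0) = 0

General solution: y = 3 + Ce^(-x)
Applying y(0) = 0: C = 0 - 3 = -3
Particular solution: y = 3 - 3e^(-x)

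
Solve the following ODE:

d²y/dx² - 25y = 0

Characteristic equation: r² - 25 = 0
Roots: r = 5, -5 (distinct real)
General solution: y = C₁e^(5x) + C₂e^(-5x)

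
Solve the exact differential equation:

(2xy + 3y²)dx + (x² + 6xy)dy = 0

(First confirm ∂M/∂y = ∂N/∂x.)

Verify exactness: ∂M/∂y = ∂N/∂x ✓
Find F(x,y) such that ∂F/∂x = M, ∂F/∂y = N
Solution: x²y + 3xy² = C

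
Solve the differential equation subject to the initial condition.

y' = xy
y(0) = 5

General solution: y = Ce^(x²/2)
Applying IC y(0) = 5:
Particular solution: y = 5e^(x²/2)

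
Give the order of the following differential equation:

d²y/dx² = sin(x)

The order is 2 (highest derivative is of order 2).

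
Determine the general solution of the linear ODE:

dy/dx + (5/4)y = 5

Using integrating factor method:

General solution: y = 4 + Ce^(-5x/4)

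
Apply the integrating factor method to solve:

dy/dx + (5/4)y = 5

Using integrating factor method:

General solution: y = 4 + Ce^(-5x/4)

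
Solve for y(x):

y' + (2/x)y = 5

Using integrating factor method:

General solution: y = (5/3)x + Cx^(-2)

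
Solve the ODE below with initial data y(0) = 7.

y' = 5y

General solution: y = Ce^(5x)
Applying IC y(0) = 7:
Particular solution: y = 7e^(5x)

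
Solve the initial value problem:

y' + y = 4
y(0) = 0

General solution: y = 4 + Ce^(-x)
Applying y(0) = 0: C = 0 - 4 = -4
Particular solution: y = 4 - 4e^(-x)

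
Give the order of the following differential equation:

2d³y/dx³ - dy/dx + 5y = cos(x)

The order is 3 (highest derivative is of order 3).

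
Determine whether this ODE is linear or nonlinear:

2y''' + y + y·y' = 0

Nonlinear (product y·y')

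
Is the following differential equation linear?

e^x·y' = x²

Yes. Linear (y and its derivatives appear to the first power only, no products of y terms)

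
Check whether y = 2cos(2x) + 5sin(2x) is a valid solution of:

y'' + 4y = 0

Verification:
y'' = -8cos(2x) - 20sin(2x)
y'' + 4y = 0 ✓

Yes, it is a solution.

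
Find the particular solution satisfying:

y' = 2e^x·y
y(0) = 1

General solution: y = Ce^(2e^x)
Applying IC y(0) = 1:
Particular solution: y = e^(2(e^x - 1))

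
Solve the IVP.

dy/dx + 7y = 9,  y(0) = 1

General solution: y = 9/7 + Ce^(-7x)
Applying y(0) = 1: C = 1 - 9/7 = -2/7
Particular solution: y = 9/7 - (2/7)e^(-7x)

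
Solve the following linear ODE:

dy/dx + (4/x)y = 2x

Using integrating factor method:

General solution: y = (1/3)x^2 + Cx^(-4)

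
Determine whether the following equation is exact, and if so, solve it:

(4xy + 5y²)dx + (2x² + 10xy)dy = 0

Verify exactness: ∂M/∂y = ∂N/∂x ✓
Find F(x,y) such that ∂F/∂x = M, ∂F/∂y = N
Solution: 2x²y + 5xy² = C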